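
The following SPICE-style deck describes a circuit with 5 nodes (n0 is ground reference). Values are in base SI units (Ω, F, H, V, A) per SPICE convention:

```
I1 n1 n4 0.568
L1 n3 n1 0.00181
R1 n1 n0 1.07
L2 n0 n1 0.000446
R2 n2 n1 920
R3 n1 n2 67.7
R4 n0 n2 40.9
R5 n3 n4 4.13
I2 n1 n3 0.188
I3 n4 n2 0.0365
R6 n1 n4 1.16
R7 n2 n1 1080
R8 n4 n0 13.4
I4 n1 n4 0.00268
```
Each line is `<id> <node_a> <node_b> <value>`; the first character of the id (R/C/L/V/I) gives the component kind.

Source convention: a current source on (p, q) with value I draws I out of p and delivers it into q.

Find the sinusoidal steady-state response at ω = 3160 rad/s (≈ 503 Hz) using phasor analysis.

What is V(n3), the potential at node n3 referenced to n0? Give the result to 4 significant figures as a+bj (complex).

0.8079+0.7339j V

MNA unknowns: 4 node voltages V₁..V_4
I1: z[1]−=0.568, z[4]+=0.568
L1: Y=0.000-0.1748j on G[3,1]
R1: Y=0.9346+0.000j on G[1,0]
L2: Y=0.000-0.7095j on G[0,1]
R2: Y=0.001087+0.000j on G[2,1]
R3: Y=0.01477+0.000j on G[1,2]
R4: Y=0.02445+0.000j on G[0,2]
R5: Y=0.2421+0.000j on G[3,4]
I2: z[1]−=0.188, z[3]+=0.188
I3: z[4]−=0.0365, z[2]+=0.0365
R6: Y=0.8621+0.000j on G[1,4]
R7: Y=0.0009259+0.000j on G[2,1]
R8: Y=0.07463+0.000j on G[4,0]
I4: z[1]−=0.00268, z[4]+=0.00268
solve → V1=-0.03982-0.03954j, V2=0.8690-0.01610j, V3=0.8079+0.7339j, V4=0.5900+0.1218j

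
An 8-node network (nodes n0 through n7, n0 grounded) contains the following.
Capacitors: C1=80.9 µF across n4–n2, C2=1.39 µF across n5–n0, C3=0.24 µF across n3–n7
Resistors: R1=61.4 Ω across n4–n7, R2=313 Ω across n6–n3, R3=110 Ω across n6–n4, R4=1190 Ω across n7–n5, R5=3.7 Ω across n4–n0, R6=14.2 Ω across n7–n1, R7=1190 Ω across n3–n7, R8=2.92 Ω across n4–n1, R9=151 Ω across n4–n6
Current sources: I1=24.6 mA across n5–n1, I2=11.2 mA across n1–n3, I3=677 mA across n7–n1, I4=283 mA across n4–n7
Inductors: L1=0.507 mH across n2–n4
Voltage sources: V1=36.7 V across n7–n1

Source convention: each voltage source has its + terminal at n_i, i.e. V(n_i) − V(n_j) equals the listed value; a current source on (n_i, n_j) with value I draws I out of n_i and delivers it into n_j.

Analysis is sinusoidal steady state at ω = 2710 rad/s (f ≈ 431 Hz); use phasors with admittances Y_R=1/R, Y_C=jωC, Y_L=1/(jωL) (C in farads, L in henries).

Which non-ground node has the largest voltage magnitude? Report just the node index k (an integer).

Element admittances at ω=2710 rad/s:
  Y(C1) = 0.000+0.2192j S between n4,n2
  Y(R1) = 0.01629+0.000j S between n4,n7
  I1: injects 0.0246 A into n1 (from n5)
  Y(L1) = 0.000-0.7278j S between n2,n4
  Y(R2) = 0.003195+0.000j S between n6,n3
  Y(C2) = 0.000+0.003767j S between n5,n0
  Y(R3) = 0.009091+0.000j S between n6,n4
  Y(R4) = 0.0008403+0.000j S between n7,n5
  I2: injects 0.0112 A into n3 (from n1)
  Y(R5) = 0.2703+0.000j S between n4,n0
  Y(R6) = 0.07042+0.000j S between n7,n1
  Y(C3) = 0.000+0.0006504j S between n3,n7
  I3: injects 0.677 A into n1 (from n7)
  I4: injects 0.283 A into n7 (from n4)
  Y(R7) = 0.0008403+0.000j S between n3,n7
  Y(R8) = 0.3425+0.000j S between n4,n1
  Y(R9) = 0.006623+0.000j S between n4,n6
  V1: constraint V(n7)−V(n1) = 36.7
Assemble and solve the 8×8 MNA system:
  V(n1)=-1.004-0.03901j  V(n2)=-0.01905-0.004128j  V(n3)=12.58+4.289j  V(n4)=-0.01905-0.004128j  V(n5)=0.2962-1.367j  V(n6)=2.109+0.7213j  V(n7)=35.70-0.03901j
  i(V1)=-3.612-0.01195j

7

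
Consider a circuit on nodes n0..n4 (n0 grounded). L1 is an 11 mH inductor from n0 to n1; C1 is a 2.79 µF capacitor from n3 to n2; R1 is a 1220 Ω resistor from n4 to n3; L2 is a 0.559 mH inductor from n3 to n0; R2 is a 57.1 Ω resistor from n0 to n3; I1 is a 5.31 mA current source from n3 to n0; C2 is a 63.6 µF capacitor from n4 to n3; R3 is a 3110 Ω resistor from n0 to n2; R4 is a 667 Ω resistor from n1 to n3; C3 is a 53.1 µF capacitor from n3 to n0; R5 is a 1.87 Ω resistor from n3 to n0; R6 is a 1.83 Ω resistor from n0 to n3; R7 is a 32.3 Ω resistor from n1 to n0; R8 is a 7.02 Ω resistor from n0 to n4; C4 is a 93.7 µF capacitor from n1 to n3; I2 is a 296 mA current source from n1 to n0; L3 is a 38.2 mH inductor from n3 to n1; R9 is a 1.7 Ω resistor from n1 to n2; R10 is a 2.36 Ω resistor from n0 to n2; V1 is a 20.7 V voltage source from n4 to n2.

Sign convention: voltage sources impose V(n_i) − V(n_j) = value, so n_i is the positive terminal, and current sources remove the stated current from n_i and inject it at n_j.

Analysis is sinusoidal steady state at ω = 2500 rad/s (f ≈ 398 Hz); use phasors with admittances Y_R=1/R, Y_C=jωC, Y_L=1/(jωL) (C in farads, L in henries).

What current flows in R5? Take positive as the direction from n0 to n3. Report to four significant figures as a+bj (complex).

MNA unknowns: 4 node voltages V₁..V_4 plus 1 source current (V1)
L1: Y=0.000-0.03636j on G[0,1]
C1: Y=0.000+0.006975j on G[3,2]
R1: Y=0.0008197+0.000j on G[4,3]
L2: Y=0.000-0.7156j on G[3,0]
R2: Y=0.01751+0.000j on G[0,3]
I1: z[3]−=0.00531, z[0]+=0.00531
C2: Y=0.000+0.1590j on G[4,3]
R3: Y=0.0003215+0.000j on G[0,2]
R4: Y=0.001499+0.000j on G[1,3]
C3: Y=0.000+0.1328j on G[3,0]
R5: Y=0.5348+0.000j on G[3,0]
R6: Y=0.5464+0.000j on G[0,3]
R7: Y=0.03096+0.000j on G[1,0]
R8: Y=0.1425+0.000j on G[0,4]
C4: Y=0.000+0.2343j on G[1,3]
I2: z[1]−=0.296, z[0]+=0.296
L3: Y=0.000-0.01047j on G[3,1]
R9: Y=0.5882+0.000j on G[1,2]
R10: Y=0.4237+0.000j on G[0,2]
V1: row V4−V2=20.7, i_V1 at 4,2
solve → V1=-6.576+0.3396j, V2=-6.270-1.764j, V3=0.06793+0.7186j, V4=14.43-1.764j
aux → i_V1=-2.462-2.030j

-0.03633-0.3843j A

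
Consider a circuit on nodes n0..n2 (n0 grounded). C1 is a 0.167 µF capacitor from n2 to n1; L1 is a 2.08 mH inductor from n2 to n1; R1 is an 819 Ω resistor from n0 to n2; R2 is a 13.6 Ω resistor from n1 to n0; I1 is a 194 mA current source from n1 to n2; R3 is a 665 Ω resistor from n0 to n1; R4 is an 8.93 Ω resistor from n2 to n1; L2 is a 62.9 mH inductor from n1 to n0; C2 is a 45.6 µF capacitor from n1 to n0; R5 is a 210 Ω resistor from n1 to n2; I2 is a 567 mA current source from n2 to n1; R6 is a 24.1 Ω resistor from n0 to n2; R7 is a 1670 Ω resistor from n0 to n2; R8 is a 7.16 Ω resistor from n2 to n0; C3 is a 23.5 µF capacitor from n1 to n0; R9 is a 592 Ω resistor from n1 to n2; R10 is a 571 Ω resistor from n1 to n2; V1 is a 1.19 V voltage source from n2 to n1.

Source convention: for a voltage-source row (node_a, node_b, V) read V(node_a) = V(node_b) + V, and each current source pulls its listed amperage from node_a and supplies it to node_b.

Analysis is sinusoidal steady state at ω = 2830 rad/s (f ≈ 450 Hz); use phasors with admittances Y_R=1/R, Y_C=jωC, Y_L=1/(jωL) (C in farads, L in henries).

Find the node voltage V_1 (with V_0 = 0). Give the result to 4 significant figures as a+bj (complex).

Apply KCL at each of the 2 non-ground nodes and solve the resulting linear system.
Node n1: branches {C1, L1, R2, I1, R3, R4, L2, C2, R5, I2, C3, R9, R10, V1} → V_1 = -0.5473+0.4029j
Node n2: branches {C1, L1, R1, I1, R4, R5, I2, R6, R7, R8, R9, R10, V1} → V_2 = 0.6427+0.4029j
Source currents: i(V1)=-0.6336+0.1279j

-0.5473+0.4029j V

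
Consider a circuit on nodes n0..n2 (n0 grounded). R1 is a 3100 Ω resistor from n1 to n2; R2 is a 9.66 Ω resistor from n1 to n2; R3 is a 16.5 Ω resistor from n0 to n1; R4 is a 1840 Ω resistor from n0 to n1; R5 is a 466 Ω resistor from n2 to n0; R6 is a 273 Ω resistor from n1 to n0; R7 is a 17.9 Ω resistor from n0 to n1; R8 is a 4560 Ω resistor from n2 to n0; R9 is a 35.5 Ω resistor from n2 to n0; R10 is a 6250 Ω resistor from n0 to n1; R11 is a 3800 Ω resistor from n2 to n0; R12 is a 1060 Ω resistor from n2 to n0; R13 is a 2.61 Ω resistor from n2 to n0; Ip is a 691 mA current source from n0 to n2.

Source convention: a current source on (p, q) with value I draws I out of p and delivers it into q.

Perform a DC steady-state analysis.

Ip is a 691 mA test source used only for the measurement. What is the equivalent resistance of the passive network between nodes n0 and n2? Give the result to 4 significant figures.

R_eq = 2.124 Ω

Apply KCL at each of the 2 non-ground nodes and solve the resulting linear system.
Node n1: branches {R1, R2, R3, R4, R6, R7, R10} → V_1 = 0.6784
Node n2: branches {R1, R2, R5, R8, R9, R11, R12, R13, Ip} → V_2 = 1.468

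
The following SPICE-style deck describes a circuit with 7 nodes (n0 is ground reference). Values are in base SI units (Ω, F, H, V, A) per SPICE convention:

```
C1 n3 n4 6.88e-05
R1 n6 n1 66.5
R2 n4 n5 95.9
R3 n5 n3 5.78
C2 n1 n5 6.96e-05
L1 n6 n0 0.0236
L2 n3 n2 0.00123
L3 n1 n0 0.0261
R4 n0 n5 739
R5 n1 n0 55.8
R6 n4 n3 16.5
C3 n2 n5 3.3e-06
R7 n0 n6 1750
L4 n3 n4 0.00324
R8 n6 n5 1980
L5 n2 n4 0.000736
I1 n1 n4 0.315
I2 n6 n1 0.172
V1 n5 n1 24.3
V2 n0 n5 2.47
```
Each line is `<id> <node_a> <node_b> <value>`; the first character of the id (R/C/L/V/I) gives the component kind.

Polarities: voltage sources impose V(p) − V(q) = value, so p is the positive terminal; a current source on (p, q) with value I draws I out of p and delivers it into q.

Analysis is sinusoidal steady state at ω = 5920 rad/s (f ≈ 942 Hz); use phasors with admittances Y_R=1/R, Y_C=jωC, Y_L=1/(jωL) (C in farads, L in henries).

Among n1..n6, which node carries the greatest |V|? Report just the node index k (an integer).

6

MNA unknowns: 6 node voltages V₁..V_6 plus 2 source currents (V1, V2)
C1: Y=0.000+0.4073j on G[3,4]
R1: Y=0.01504+0.000j on G[6,1]
R2: Y=0.01043+0.000j on G[4,5]
R3: Y=0.1730+0.000j on G[5,3]
C2: Y=0.000+0.4120j on G[1,5]
L1: Y=0.000-0.007158j on G[6,0]
L2: Y=0.000-0.1373j on G[3,2]
L3: Y=0.000-0.006472j on G[1,0]
R4: Y=0.001353+0.000j on G[0,5]
R5: Y=0.01792+0.000j on G[1,0]
R6: Y=0.06061+0.000j on G[4,3]
C3: Y=0.000+0.01954j on G[2,5]
R7: Y=0.0005714+0.000j on G[0,6]
L4: Y=0.000-0.05214j on G[3,4]
R8: Y=0.0005051+0.000j on G[6,5]
L5: Y=0.000-0.2295j on G[2,4]
I1: z[1]−=0.315, z[4]+=0.315
I2: z[6]−=0.172, z[1]+=0.172
V1: row V5−V1=24.3, i_V1 at 5,1
V2: row V0−V5=2.47, i_V2 at 0,5
solve → V1=-26.77+0.000j, V2=-0.6336-0.8192j, V3=-0.8509-0.1376j, V4=-0.6599-1.157j, V5=-2.470+0.000j, V6=-29.84-13.26j
aux → i_V1=-0.2905-9.640j, i_V2=-0.5950+0.3793j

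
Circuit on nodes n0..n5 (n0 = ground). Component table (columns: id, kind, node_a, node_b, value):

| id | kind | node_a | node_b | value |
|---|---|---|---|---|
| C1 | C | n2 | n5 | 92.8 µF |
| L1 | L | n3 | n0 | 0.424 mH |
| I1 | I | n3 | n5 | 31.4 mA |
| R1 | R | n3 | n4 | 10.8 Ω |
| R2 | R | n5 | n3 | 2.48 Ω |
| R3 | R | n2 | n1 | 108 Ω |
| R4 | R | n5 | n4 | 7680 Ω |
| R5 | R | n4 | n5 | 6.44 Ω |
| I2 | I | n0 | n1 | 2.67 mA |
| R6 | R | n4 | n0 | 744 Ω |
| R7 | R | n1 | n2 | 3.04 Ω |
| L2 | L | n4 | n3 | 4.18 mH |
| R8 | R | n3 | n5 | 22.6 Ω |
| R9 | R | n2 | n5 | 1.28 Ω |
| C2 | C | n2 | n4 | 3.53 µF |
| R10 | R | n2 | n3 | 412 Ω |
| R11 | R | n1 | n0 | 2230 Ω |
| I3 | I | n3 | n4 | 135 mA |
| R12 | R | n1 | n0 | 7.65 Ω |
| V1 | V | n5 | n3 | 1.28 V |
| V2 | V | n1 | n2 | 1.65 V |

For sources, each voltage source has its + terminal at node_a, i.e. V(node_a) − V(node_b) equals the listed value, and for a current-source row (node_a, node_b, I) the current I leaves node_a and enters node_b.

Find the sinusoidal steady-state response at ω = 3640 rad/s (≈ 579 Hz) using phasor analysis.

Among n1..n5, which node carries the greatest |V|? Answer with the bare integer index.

1

Element admittances at ω=3640 rad/s:
  Y(C1) = 0.000+0.3378j S between n2,n5
  Y(L1) = 0.000-0.6479j S between n3,n0
  I1: injects 0.0314 A into n5 (from n3)
  Y(R1) = 0.09259+0.000j S between n3,n4
  Y(R2) = 0.4032+0.000j S between n5,n3
  Y(R3) = 0.009259+0.000j S between n2,n1
  Y(R4) = 0.0001302+0.000j S between n5,n4
  Y(R5) = 0.1553+0.000j S between n4,n5
  I2: injects 0.00267 A into n1 (from n0)
  Y(R6) = 0.001344+0.000j S between n4,n0
  Y(R7) = 0.3289+0.000j S between n1,n2
  Y(L2) = 0.000-0.06572j S between n4,n3
  Y(R8) = 0.04425+0.000j S between n3,n5
  Y(R9) = 0.7812+0.000j S between n2,n5
  Y(C2) = 0.000+0.01285j S between n2,n4
  Y(R10) = 0.002427+0.000j S between n2,n3
  Y(R11) = 0.0004484+0.000j S between n1,n0
  I3: injects 0.135 A into n4 (from n3)
  Y(R12) = 0.1307+0.000j S between n1,n0
  V1: constraint V(n5)−V(n3) = 1.28
  V2: constraint V(n1)−V(n2) = 1.65
Assemble and solve the 7×7 MNA system:
  V(n1)=2.529-0.3077j  V(n2)=0.8789-0.3077j  V(n3)=-0.06269-0.5103j  V(n4)=1.199-0.1915j  V(n5)=1.217-0.5103j
  i(V1)=-0.8771+0.09352j  i(V2)=-0.8871+0.04036j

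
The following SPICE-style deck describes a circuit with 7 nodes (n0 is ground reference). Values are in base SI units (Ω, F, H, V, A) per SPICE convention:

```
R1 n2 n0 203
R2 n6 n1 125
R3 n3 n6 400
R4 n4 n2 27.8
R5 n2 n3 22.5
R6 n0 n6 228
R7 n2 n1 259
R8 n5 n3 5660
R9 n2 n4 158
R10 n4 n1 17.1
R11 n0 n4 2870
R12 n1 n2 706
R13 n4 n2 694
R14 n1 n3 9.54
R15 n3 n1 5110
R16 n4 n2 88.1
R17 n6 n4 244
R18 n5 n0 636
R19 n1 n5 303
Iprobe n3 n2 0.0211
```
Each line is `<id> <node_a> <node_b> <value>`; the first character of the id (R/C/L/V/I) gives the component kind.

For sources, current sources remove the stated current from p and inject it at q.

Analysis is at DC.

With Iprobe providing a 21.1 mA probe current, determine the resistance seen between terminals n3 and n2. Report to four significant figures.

Apply KCL at each of the 6 non-ground nodes and solve the resulting linear system.
Node n1: branches {R2, R7, R10, R12, R14, R15, R19} → V_1 = -0.1208
Node n2: branches {R1, R4, R5, R7, R9, R12, R13, R16, Iprobe} → V_2 = 0.09969
Node n3: branches {R3, R5, R8, R14, R15, Iprobe} → V_3 = -0.1943
Node n4: branches {R4, R9, R10, R11, R13, R16, R17} → V_4 = -0.01608
Node n5: branches {R8, R18, R19} → V_5 = -0.08573
Node n6: branches {R2, R3, R6, R17} → V_6 = -0.07995

R_eq = 13.93 Ω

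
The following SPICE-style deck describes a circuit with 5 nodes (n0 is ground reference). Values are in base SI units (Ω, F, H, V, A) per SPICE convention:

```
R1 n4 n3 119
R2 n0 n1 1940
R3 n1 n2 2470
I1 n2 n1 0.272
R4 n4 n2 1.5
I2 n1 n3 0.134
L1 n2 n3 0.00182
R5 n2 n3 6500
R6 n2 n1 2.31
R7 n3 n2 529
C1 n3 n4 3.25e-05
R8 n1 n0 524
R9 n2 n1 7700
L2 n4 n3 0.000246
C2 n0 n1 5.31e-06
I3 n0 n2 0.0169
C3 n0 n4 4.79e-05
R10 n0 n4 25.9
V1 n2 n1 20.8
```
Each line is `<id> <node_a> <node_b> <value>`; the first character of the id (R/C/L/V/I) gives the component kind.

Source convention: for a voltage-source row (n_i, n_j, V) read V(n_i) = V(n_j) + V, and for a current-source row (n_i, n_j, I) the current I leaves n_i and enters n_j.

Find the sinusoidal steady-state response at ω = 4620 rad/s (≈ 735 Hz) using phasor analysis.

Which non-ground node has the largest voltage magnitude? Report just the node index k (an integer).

1

Apply KCL at each of the 4 non-ground nodes and solve the resulting linear system.
Node n1: branches {R2, R3, I1, I2, R6, R8, R9, C2, V1} → V_1 = -18.87+0.6725j
Node n2: branches {R3, I1, R4, L1, R5, R6, R7, R9, I3, V1} → V_2 = 1.928+0.6725j
Node n3: branches {R1, I2, L1, R5, R7, C1, L2} → V_3 = 2.063+0.2571j
Node n4: branches {R1, R4, C1, L2, C3, R10} → V_4 = 2.084+0.005923j
Source currents: i(V1)=-9.216-0.4613j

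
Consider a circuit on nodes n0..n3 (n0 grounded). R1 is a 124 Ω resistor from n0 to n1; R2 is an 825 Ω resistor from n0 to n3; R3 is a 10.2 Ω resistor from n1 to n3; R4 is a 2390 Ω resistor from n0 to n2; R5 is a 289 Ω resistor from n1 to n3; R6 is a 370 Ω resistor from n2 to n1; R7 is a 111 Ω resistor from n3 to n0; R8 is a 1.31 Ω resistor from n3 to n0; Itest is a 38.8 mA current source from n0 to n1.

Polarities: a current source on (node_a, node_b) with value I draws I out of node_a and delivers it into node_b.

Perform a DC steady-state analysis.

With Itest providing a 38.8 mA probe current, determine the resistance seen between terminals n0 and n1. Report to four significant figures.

R_eq = 10.19 Ω

Apply KCL at each of the 3 non-ground nodes and solve the resulting linear system.
Node n1: branches {R1, R3, R5, R6, Itest} → V_1 = 0.3953
Node n2: branches {R4, R6} → V_2 = 0.3423
Node n3: branches {R2, R3, R5, R7, R8} → V_3 = 0.04585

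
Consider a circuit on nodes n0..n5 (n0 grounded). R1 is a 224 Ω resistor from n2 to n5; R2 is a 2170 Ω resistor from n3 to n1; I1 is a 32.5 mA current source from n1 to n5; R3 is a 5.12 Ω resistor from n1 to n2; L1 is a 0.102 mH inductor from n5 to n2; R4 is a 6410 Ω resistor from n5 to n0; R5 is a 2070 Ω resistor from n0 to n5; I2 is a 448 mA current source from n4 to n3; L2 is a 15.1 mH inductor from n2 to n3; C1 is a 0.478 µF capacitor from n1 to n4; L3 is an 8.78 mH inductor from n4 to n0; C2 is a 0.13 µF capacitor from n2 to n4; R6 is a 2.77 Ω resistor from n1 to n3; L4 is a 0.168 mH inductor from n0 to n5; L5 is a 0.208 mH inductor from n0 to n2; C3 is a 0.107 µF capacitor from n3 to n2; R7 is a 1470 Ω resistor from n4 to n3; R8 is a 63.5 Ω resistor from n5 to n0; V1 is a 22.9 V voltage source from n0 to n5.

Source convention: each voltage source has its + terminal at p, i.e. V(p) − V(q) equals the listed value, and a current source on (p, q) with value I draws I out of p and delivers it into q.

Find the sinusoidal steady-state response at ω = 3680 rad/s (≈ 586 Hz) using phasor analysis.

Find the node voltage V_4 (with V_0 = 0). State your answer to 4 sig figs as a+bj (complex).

Apply KCL at each of the 5 non-ground nodes and solve the resulting linear system.
Node n1: branches {R2, I1, R3, C1, R6} → V_1 = -13.10+0.4901j
Node n2: branches {R1, R3, L1, L2, C2, L5, C3} → V_2 = -15.37+0.1075j
Node n3: branches {R2, I2, L2, R6, C3, R7} → V_3 = -11.86+0.6298j
Node n4: branches {I2, C1, L3, C2, R7} → V_4 = 0.6662-15.93j
Node n5: branches {R1, I1, L1, R4, R5, L4, R8, V1} → V_5 = -22.90+0.000j
Source currents: i(V1)=-0.7279+57.10j

0.6662-15.93j V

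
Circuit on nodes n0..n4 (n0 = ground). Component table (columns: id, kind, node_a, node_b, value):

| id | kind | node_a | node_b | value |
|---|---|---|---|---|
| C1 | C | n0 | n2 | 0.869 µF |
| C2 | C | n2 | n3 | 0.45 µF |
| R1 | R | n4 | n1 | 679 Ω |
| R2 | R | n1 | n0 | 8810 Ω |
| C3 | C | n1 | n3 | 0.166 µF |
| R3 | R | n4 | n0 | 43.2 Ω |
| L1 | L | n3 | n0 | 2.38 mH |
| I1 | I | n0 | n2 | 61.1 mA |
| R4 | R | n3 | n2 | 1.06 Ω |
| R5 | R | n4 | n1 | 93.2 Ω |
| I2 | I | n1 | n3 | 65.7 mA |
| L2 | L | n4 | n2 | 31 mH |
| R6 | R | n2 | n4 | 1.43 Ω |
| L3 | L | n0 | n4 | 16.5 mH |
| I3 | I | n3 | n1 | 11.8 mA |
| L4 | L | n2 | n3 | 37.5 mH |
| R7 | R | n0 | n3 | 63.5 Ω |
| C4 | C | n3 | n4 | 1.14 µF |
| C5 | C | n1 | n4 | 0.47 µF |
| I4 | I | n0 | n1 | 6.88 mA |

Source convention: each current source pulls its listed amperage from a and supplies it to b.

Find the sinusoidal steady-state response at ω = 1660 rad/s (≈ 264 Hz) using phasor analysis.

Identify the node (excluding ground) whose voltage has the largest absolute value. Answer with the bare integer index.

Apply KCL at each of the 4 non-ground nodes and solve the resulting linear system.
Node n1: branches {R1, R2, C3, R5, I2, I3, C5, I4} → V_1 = -3.819+0.5489j
Node n2: branches {C1, C2, I1, R4, L2, R6, L4} → V_2 = 0.04804+0.2340j
Node n3: branches {C2, C3, L1, R4, I2, I3, L4, R7, C4} → V_3 = 0.04013+0.2394j
Node n4: branches {R1, R3, R5, L2, R6, L3, C4, C5} → V_4 = -0.02899+0.2245j

1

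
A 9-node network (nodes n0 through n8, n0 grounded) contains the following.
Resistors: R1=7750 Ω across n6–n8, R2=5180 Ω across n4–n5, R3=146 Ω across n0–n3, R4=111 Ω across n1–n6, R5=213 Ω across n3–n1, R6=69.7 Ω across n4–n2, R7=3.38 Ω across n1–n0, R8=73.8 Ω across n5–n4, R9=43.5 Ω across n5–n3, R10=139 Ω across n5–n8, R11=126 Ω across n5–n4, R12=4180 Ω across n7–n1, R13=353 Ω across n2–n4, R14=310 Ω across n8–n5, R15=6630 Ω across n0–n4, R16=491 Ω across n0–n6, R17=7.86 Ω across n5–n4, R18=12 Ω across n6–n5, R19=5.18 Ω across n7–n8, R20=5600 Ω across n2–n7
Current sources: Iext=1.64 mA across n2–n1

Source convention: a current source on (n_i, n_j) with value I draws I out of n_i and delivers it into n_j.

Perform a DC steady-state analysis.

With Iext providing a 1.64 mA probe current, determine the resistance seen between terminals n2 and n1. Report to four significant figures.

Element admittances at DC:
  Y(R1) = 0.0001290 S between n6,n8
  Y(R2) = 0.0001931 S between n4,n5
  Y(R3) = 0.006849 S between n0,n3
  Y(R4) = 0.009009 S between n1,n6
  Y(R5) = 0.004695 S between n3,n1
  Y(R6) = 0.01435 S between n4,n2
  Y(R7) = 0.2959 S between n1,n0
  Y(R8) = 0.01355 S between n5,n4
  Y(R9) = 0.02299 S between n5,n3
  Y(R10) = 0.007194 S between n5,n8
  Y(R11) = 0.007937 S between n5,n4
  Y(R12) = 0.0002392 S between n7,n1
  Y(R13) = 0.002833 S between n2,n4
  Y(R14) = 0.003226 S between n8,n5
  Y(R15) = 0.0001508 S between n0,n4
  Y(R16) = 0.002037 S between n0,n6
  Y(R17) = 0.1272 S between n5,n4
  Y(R18) = 0.08333 S between n6,n5
  Y(R19) = 0.1931 S between n7,n8
  Y(R20) = 0.0001786 S between n2,n7
  Iext: injects 0.00164 A into n1 (from n2)
Assemble and solve the 8×8 MNA system:
  V(n1)=0.001992  V(n2)=-0.1958  V(n3)=-0.06006  V(n4)=-0.1014  V(n5)=-0.09063  V(n6)=-0.07985  V(n7)=-0.09018  V(n8)=-0.09020

R_eq = 120.6 Ω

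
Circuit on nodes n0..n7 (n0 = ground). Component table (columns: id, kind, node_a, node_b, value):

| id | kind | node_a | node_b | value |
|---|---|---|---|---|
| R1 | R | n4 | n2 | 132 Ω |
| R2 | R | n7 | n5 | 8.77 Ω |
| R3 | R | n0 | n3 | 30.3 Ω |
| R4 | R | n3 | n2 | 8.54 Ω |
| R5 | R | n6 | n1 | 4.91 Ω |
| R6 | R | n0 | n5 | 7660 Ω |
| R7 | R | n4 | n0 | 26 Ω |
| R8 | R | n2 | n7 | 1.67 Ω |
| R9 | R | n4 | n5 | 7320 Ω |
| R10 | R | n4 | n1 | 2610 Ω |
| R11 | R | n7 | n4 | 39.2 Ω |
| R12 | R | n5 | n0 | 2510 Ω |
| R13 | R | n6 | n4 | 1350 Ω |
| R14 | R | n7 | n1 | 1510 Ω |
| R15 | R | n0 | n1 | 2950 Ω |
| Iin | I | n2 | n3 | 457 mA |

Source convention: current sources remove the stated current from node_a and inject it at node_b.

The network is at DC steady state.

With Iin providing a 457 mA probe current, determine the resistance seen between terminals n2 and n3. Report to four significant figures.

MNA unknowns: 7 node voltages V₁..V_7
R1: Y=0.007576 on G[4,2]
R2: Y=0.1140 on G[7,5]
R3: Y=0.03300 on G[0,3]
R4: Y=0.1171 on G[3,2]
R5: Y=0.2037 on G[6,1]
R6: Y=0.0001305 on G[0,5]
R7: Y=0.03846 on G[4,0]
R8: Y=0.5988 on G[2,7]
R9: Y=0.0001366 on G[4,5]
R10: Y=0.0003831 on G[4,1]
R11: Y=0.02551 on G[7,4]
R12: Y=0.0003984 on G[5,0]
R13: Y=0.0007407 on G[6,4]
R14: Y=0.0006623 on G[7,1]
R15: Y=0.0003390 on G[0,1]
Iin: z[2]−=0.457, z[3]+=0.457
solve → V1=-1.246, V2=-2.284, V3=1.263, V4=-1.042, V5=-2.218, V6=-1.246, V7=-2.230

R_eq = 7.761 Ω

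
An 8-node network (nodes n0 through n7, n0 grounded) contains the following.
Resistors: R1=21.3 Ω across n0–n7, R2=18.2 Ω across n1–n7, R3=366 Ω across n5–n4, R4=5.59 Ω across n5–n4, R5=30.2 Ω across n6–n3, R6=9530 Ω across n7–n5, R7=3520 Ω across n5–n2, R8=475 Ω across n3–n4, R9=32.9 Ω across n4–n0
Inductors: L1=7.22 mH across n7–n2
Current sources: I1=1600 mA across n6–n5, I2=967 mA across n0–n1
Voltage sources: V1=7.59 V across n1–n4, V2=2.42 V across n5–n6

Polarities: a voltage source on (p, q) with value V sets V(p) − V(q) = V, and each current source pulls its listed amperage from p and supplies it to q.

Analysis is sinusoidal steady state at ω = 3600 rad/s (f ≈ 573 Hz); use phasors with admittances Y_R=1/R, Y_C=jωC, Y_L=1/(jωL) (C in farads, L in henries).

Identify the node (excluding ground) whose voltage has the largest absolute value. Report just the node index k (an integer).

Element admittances at ω=3600 rad/s:
  Y(R1) = 0.04695+0.000j S between n0,n7
  Y(R2) = 0.05495+0.000j S between n1,n7
  Y(R3) = 0.002732+0.000j S between n5,n4
  Y(L1) = 0.000-0.03847j S between n7,n2
  Y(R4) = 0.1789+0.000j S between n5,n4
  Y(R5) = 0.03311+0.000j S between n6,n3
  I1: injects 1.6 A into n5 (from n6)
  Y(R6) = 0.0001049+0.000j S between n7,n5
  Y(R7) = 0.0002841+0.000j S between n5,n2
  Y(R8) = 0.002105+0.000j S between n3,n4
  I2: injects 0.967 A into n1 (from n0)
  Y(R9) = 0.03040+0.000j S between n4,n0
  V1: constraint V(n1)−V(n4) = 7.59
  V2: constraint V(n5)−V(n6) = 2.42
Assemble and solve the 9×9 MNA system:
  V(n1)=21.49+4.003e-05j  V(n2)=11.60+0.01714j  V(n3)=11.65+6.481e-05j  V(n4)=13.90+4.003e-05j  V(n5)=13.92+6.639e-05j  V(n6)=11.50+6.639e-05j  V(n7)=11.60-2.591e-05j
  i(V1)=0.4234-3.623e-06j  i(V2)=1.595+5.218e-08j

1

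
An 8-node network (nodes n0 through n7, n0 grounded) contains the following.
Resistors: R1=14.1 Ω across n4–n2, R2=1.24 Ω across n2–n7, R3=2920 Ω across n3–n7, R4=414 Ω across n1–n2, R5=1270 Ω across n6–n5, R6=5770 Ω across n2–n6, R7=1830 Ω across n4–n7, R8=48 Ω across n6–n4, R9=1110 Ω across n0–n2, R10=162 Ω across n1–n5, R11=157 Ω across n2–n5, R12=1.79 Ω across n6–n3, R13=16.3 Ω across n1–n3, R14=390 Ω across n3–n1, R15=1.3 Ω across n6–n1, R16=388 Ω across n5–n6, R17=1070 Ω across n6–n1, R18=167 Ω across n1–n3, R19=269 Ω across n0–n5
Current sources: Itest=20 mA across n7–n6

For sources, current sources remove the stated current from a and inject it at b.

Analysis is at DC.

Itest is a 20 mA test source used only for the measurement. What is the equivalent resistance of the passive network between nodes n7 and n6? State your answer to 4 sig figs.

R_eq = 44.48 Ω

Element admittances at DC:
  Y(R1) = 0.07092 S between n4,n2
  Y(R2) = 0.8065 S between n2,n7
  Y(R3) = 0.0003425 S between n3,n7
  Y(R4) = 0.002415 S between n1,n2
  Y(R5) = 0.0007874 S between n6,n5
  Y(R6) = 0.0001733 S between n2,n6
  Y(R7) = 0.0005464 S between n4,n7
  Y(R8) = 0.02083 S between n6,n4
  Y(R9) = 0.0009009 S between n0,n2
  Y(R10) = 0.006173 S between n1,n5
  Y(R11) = 0.006369 S between n2,n5
  Y(R12) = 0.5587 S between n6,n3
  Y(R13) = 0.06135 S between n1,n3
  Y(R14) = 0.002564 S between n3,n1
  Y(R15) = 0.7692 S between n6,n1
  Y(R16) = 0.002577 S between n5,n6
  Y(R17) = 0.0009346 S between n6,n1
  Y(R18) = 0.005988 S between n1,n3
  Y(R19) = 0.003717 S between n0,n5
  Itest: injects 0.02 A into n6 (from n7)
Assemble and solve the 7×7 MNA system:
  V(n1)=0.4622  V(n2)=-0.3978  V(n3)=0.4664  V(n4)=-0.2027  V(n5)=0.09642  V(n6)=0.4675  V(n7)=-0.4221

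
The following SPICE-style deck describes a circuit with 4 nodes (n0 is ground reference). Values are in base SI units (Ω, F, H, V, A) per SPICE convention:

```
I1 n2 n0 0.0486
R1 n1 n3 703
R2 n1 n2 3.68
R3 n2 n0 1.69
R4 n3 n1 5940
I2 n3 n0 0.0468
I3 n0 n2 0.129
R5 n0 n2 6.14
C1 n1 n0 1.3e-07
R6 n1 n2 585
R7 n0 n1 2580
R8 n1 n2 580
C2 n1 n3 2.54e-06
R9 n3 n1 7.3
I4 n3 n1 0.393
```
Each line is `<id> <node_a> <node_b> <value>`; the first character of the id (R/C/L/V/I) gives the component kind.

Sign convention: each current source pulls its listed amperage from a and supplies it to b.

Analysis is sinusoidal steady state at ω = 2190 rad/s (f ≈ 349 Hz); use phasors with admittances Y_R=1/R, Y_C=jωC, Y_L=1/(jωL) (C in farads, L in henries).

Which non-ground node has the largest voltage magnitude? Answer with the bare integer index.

MNA unknowns: 3 node voltages V₁..V_3
I1: z[2]−=0.0486, z[0]+=0.0486
R1: Y=0.001422+0.000j on G[1,3]
R2: Y=0.2717+0.000j on G[1,2]
R3: Y=0.5917+0.000j on G[2,0]
R4: Y=0.0001684+0.000j on G[3,1]
I2: z[3]−=0.0468, z[0]+=0.0468
I3: z[0]−=0.129, z[2]+=0.129
R5: Y=0.1629+0.000j on G[0,2]
C1: Y=0.000+0.0002847j on G[1,0]
R6: Y=0.001709+0.000j on G[1,2]
R7: Y=0.0003876+0.000j on G[0,1]
R8: Y=0.001724+0.000j on G[1,2]
C2: Y=0.000+0.005563j on G[1,3]
R9: Y=0.1370+0.000j on G[3,1]
I4: z[3]−=0.393, z[1]+=0.393
solve → V1=-0.1253+0.0001766j, V2=0.04459+4.719e-05j, V3=-3.294+0.1274j

3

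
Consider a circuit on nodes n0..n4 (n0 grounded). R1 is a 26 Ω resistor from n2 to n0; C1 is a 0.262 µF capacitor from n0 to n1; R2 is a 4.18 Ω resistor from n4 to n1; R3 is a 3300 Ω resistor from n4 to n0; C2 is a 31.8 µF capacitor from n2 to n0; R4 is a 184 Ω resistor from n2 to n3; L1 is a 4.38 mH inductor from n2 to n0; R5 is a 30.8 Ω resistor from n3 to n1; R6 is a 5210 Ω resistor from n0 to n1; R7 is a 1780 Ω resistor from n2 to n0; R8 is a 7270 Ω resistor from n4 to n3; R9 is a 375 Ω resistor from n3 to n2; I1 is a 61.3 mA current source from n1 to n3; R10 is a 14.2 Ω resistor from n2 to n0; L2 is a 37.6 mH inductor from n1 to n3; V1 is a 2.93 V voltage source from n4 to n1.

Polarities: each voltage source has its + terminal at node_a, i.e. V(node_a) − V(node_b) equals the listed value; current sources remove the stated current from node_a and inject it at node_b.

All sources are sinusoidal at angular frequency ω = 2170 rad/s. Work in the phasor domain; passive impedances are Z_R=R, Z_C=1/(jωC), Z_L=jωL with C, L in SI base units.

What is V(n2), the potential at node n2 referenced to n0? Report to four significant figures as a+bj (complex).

-0.005608+0.009053j V

Element admittances at ω=2170 rad/s:
  Y(R1) = 0.03846+0.000j S between n2,n0
  Y(C1) = 0.000+0.0005685j S between n0,n1
  Y(R2) = 0.2392+0.000j S between n4,n1
  Y(R3) = 0.0003030+0.000j S between n4,n0
  Y(C2) = 0.000+0.06901j S between n2,n0
  Y(R4) = 0.005435+0.000j S between n2,n3
  Y(L1) = 0.000-0.1052j S between n2,n0
  Y(R5) = 0.03247+0.000j S between n3,n1
  Y(R6) = 0.0001919+0.000j S between n0,n1
  Y(R7) = 0.0005618+0.000j S between n2,n0
  Y(R8) = 0.0001376+0.000j S between n4,n3
  Y(R9) = 0.002667+0.000j S between n3,n2
  I1: injects 0.0613 A into n3 (from n1)
  Y(R10) = 0.07042+0.000j S between n2,n0
  Y(L2) = 0.000-0.01226j S between n1,n3
  V1: constraint V(n4)−V(n1) = 2.93
Assemble and solve the 5×5 MNA system:
  V(n1)=-1.719-0.4377j  V(n2)=-0.005608+0.009053j  V(n3)=-0.04091+0.1564j  V(n4)=1.211-0.4377j
  i(V1)=-0.7015+0.0002143j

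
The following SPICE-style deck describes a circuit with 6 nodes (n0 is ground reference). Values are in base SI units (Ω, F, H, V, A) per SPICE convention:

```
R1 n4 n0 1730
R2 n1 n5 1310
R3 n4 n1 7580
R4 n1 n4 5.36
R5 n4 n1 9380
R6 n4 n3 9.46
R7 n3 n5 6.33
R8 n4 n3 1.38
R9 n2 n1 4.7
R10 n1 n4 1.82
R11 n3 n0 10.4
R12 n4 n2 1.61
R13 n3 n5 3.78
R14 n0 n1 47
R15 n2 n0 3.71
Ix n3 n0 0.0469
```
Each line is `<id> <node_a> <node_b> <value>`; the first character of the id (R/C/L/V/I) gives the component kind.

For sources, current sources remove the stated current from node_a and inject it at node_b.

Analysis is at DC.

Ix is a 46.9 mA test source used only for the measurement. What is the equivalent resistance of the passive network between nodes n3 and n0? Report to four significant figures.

MNA unknowns: 5 node voltages V₁..V_5
R1: Y=0.0005780 on G[4,0]
R2: Y=0.0007634 on G[1,5]
R3: Y=0.0001319 on G[4,1]
R4: Y=0.1866 on G[1,4]
R5: Y=0.0001066 on G[4,1]
R6: Y=0.1057 on G[4,3]
R7: Y=0.1580 on G[3,5]
R8: Y=0.7246 on G[4,3]
R9: Y=0.2128 on G[2,1]
R10: Y=0.5495 on G[1,4]
R11: Y=0.09615 on G[3,0]
R12: Y=0.6211 on G[4,2]
R13: Y=0.2646 on G[3,5]
R14: Y=0.02128 on G[0,1]
R15: Y=0.2695 on G[2,0]
Ix: z[3]−=0.0469, z[0]+=0.0469
solve → V1=-0.1266, V2=-0.1017, V3=-0.1737, V4=-0.1374, V5=-0.1736

R_eq = 3.704 Ω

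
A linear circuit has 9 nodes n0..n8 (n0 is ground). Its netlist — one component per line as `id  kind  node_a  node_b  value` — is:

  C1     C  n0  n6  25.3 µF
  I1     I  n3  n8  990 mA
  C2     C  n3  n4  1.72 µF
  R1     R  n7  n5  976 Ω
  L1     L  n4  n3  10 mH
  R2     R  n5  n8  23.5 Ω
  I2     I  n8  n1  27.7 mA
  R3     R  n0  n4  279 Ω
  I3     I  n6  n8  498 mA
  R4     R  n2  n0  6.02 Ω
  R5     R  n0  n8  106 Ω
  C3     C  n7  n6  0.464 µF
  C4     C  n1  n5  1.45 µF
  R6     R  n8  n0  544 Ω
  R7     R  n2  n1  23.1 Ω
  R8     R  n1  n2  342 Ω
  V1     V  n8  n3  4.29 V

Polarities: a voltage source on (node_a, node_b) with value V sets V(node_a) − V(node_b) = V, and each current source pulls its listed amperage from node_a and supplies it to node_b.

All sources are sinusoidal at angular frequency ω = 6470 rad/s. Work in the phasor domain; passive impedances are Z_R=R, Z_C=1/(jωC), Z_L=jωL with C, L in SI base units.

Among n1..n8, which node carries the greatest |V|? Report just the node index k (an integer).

8

MNA unknowns: 8 node voltages V₁..V_8 plus 1 source current (V1)
C1: Y=0.000+0.1637j on G[0,6]
I1: z[3]−=0.99, z[8]+=0.99
C2: Y=0.000+0.01113j on G[3,4]
R1: Y=0.001025+0.000j on G[7,5]
L1: Y=0.000-0.01546j on G[4,3]
R2: Y=0.04255+0.000j on G[5,8]
I2: z[8]−=0.0277, z[1]+=0.0277
R3: Y=0.003584+0.000j on G[0,4]
I3: z[6]−=0.498, z[8]+=0.498
R4: Y=0.1661+0.000j on G[2,0]
R5: Y=0.009434+0.000j on G[0,8]
C3: Y=0.000+0.003002j on G[7,6]
C4: Y=0.000+0.009382j on G[1,5]
R6: Y=0.001838+0.000j on G[8,0]
R7: Y=0.04329+0.000j on G[2,1]
R8: Y=0.002924+0.000j on G[1,2]
V1: row V8−V3=4.29, i_V1 at 8,3
solve → V1=4.733+4.082j, V2=1.030+0.8885j, V3=20.09-7.889j, V4=8.041-14.55j, V5=20.47-11.20j, V6=-0.03984+2.900j, V7=-2.212-4.839j, V8=24.38-7.889j
aux → i_V1=1.019-0.05215j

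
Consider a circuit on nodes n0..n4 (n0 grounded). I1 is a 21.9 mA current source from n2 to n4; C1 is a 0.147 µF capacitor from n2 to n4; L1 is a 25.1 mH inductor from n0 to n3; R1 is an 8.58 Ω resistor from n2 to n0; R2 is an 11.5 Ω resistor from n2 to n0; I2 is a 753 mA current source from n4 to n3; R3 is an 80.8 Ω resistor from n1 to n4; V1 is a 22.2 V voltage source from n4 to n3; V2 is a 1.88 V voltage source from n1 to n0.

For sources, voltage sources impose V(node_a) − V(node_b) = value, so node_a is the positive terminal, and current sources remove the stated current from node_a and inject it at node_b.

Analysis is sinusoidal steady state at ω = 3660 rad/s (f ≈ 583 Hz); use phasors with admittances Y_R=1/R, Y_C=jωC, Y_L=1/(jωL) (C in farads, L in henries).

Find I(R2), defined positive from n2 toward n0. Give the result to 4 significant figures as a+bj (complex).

-0.007121+0.002722j A

Apply KCL at each of the 4 non-ground nodes and solve the resulting linear system.
Node n1: branches {R3, V2} → V_1 = 1.880+0.000j
Node n2: branches {I1, C1, R1, R2} → V_2 = -0.08189+0.03130j
Node n3: branches {L1, I2, V1} → V_3 = -10.44-9.699j
Node n4: branches {I1, C1, I2, R3, V1} → V_4 = 11.76-9.699j
Source currents: i(V1)=-0.8586+0.1137j, i(V2)=0.1222-0.1200j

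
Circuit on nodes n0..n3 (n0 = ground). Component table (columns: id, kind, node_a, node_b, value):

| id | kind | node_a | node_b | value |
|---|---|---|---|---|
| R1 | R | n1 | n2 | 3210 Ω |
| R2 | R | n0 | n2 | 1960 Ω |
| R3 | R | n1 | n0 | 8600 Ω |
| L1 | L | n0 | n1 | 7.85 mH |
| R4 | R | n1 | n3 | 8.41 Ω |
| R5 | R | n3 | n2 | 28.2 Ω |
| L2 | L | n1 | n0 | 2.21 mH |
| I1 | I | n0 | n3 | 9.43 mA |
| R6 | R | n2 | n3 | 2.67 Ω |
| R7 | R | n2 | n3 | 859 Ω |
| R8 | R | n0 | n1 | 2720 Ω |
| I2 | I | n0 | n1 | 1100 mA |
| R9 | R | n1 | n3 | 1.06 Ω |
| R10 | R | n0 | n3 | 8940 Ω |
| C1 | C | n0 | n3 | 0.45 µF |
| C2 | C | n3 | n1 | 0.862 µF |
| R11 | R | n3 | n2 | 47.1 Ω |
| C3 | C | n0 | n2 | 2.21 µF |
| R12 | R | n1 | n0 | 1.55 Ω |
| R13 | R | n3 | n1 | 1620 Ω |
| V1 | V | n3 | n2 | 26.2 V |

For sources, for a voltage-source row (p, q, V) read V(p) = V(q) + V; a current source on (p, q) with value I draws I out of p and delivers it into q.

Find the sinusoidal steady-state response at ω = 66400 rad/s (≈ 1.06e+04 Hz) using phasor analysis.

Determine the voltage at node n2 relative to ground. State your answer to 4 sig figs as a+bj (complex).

-21.14+7.311j V

MNA unknowns: 3 node voltages V₁..V_3 plus 1 source current (V1)
R1: Y=0.0003115+0.000j on G[1,2]
R2: Y=0.0005102+0.000j on G[0,2]
R3: Y=0.0001163+0.000j on G[1,0]
L1: Y=0.000-0.001919j on G[0,1]
R4: Y=0.1189+0.000j on G[1,3]
R5: Y=0.03546+0.000j on G[3,2]
L2: Y=0.000-0.006815j on G[1,0]
I1: z[0]−=0.00943, z[3]+=0.00943
R6: Y=0.3745+0.000j on G[2,3]
R7: Y=0.001164+0.000j on G[2,3]
R8: Y=0.0003676+0.000j on G[0,1]
I2: z[0]−=1.1, z[1]+=1.1
R9: Y=0.9434+0.000j on G[1,3]
R10: Y=0.0001119+0.000j on G[0,3]
C1: Y=0.000+0.02988j on G[0,3]
C2: Y=0.000+0.05724j on G[3,1]
R11: Y=0.02123+0.000j on G[3,2]
C3: Y=0.000+0.1467j on G[0,2]
R12: Y=0.6452+0.000j on G[1,0]
R13: Y=0.0006173+0.000j on G[3,1]
V1: row V3−V2=26.2, i_V1 at 3,2
solve → V1=3.672+4.614j, V2=-21.14+7.311j, V3=5.058+7.311j
aux → i_V1=-12.42-3.098j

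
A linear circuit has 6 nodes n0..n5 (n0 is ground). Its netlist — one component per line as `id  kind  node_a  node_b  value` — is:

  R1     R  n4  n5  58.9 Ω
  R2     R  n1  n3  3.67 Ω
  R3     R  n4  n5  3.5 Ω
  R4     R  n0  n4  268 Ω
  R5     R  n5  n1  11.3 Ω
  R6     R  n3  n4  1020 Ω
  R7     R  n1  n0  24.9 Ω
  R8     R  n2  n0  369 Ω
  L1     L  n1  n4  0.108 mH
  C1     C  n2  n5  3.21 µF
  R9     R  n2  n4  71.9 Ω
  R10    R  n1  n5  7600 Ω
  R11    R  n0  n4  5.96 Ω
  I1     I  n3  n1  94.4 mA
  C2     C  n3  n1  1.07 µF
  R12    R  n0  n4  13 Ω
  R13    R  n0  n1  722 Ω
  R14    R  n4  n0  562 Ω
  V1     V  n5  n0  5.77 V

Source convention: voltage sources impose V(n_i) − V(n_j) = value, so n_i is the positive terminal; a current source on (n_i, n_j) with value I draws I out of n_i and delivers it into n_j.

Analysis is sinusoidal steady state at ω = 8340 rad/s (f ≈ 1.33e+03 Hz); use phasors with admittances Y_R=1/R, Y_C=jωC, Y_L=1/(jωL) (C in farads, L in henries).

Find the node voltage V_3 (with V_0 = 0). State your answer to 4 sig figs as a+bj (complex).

3.001+0.09346j V

Element admittances at ω=8340 rad/s:
  Y(R1) = 0.01698+0.000j S between n4,n5
  Y(R2) = 0.2725+0.000j S between n1,n3
  Y(R3) = 0.2857+0.000j S between n4,n5
  Y(R4) = 0.003731+0.000j S between n0,n4
  Y(R5) = 0.08850+0.000j S between n5,n1
  Y(R6) = 0.0009804+0.000j S between n3,n4
  Y(R7) = 0.04016+0.000j S between n1,n0
  Y(R8) = 0.002710+0.000j S between n2,n0
  Y(L1) = 0.000-1.110j S between n1,n4
  Y(C1) = 0.000+0.02677j S between n2,n5
  Y(R9) = 0.01391+0.000j S between n2,n4
  Y(R10) = 0.0001316+0.000j S between n1,n5
  Y(R11) = 0.1678+0.000j S between n0,n4
  I1: injects 0.0944 A into n1 (from n3)
  Y(C2) = 0.000+0.008924j S between n3,n1
  Y(R12) = 0.07692+0.000j S between n0,n4
  Y(R13) = 0.001385+0.000j S between n0,n1
  Y(R14) = 0.001779+0.000j S between n4,n0
  V1: constraint V(n5)−V(n0) = 5.77
Assemble and solve the 6×6 MNA system:
  V(n1)=3.346+0.08245j  V(n2)=4.947+1.337j  V(n3)=3.001+0.09346j  V(n4)=3.336+0.01388j  V(n5)=5.770+0.000j
  i(V1)=-0.9873-0.01052j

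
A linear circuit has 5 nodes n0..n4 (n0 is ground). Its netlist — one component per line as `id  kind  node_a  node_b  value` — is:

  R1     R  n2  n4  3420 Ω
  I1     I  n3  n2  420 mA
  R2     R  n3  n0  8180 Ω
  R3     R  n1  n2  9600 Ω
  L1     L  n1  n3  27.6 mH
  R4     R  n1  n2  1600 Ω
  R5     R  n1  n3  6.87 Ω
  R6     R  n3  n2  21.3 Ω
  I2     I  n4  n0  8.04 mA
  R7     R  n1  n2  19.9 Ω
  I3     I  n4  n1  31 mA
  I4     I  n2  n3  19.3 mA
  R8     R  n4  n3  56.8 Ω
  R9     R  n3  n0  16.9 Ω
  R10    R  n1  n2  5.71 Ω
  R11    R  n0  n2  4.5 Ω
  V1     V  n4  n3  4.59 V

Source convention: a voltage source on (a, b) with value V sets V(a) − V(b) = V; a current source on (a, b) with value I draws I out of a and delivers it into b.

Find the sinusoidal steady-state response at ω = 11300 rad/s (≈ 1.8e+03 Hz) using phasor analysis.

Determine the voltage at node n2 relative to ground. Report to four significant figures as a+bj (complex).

0.4642+0.003390j V

Apply KCL at each of the 4 non-ground nodes and solve the resulting linear system.
Node n1: branches {R3, L1, R4, R5, R7, I3, R10} → V_1 = -0.3688+0.01008j
Node n2: branches {R1, I1, R3, R4, R6, R7, I4, R10, R11} → V_2 = 0.4642+0.003390j
Node n3: branches {I1, R2, L1, R5, R6, I4, R8, R9, V1} → V_3 = -1.875-0.01270j
Node n4: branches {R1, I2, I3, R8, V1} → V_4 = 2.715-0.01270j
Source currents: i(V1)=-0.1205+4.706e-06j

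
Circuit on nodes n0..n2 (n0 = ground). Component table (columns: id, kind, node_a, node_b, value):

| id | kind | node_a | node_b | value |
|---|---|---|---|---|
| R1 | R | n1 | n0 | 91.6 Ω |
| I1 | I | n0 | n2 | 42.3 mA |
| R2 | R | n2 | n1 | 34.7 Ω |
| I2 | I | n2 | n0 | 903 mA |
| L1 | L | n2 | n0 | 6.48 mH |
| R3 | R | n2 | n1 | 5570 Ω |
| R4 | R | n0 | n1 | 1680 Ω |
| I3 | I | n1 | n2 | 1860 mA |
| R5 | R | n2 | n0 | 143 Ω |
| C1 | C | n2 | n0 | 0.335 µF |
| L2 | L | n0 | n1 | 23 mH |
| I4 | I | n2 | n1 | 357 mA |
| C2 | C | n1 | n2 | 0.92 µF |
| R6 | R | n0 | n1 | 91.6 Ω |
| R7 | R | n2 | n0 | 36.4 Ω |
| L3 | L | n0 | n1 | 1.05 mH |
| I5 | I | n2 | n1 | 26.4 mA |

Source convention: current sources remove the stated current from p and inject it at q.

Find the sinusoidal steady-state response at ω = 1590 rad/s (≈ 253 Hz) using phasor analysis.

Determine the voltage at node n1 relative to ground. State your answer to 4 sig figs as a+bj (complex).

Apply KCL at each of the 2 non-ground nodes and solve the resulting linear system.
Node n1: branches {R1, R2, R3, R4, I3, L2, I4, C2, R6, L3, I5} → V_1 = -0.3786-2.183j
Node n2: branches {I1, R2, I2, L1, R3, I3, R5, C1, I4, C2, R7, I5} → V_2 = 3.419+4.115j

-0.3786-2.183j V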